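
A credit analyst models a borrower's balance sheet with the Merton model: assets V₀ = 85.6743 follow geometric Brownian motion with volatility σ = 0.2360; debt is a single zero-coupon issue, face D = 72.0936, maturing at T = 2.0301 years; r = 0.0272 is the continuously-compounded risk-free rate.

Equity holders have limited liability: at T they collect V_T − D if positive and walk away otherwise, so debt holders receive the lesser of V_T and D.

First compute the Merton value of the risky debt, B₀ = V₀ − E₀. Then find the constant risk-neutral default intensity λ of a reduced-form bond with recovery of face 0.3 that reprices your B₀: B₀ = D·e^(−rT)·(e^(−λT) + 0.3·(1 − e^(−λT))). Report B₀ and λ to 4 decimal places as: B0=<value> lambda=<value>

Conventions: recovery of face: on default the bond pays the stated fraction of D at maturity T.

B0=64.4355 lambda=0.0407

With assets at 85.6743 and a single debt payment of 72.0936 at 2.0301 years:
d₁ = [ln(V₀/D) + (r + σ²/2)T] / (σ√T)
   = [ln(85.6743/72.0936) + (0.0272 + 0.5·0.2360²)·2.0301] / (0.2360·√2.0301)
   = [0.172588 + 0.111753] / 0.336257 = 0.845606
d₂ = d₁ − σ√T = 0.845606 − 0.336257 = 0.509350
N(d₁) = 0.801114,  N(d₂) = 0.694746,  e^(−rT) = 0.946278
E₀ = V₀·N(d₁) − D·e^(−rT)·N(d₂)
   = 85.6743·0.801114 − 72.0936·0.946278·0.694746 = 21.238844
B₀ = V₀ − E₀ = 85.6743 − 21.238844 = 64.435456
e^(−λT) = (B₀·e^(rT)/D − 0.3)/(1 − 0.3) = (64.4355·1.056772/72.0936 − 0.3)/0.7 = 0.92073825
λ = −ln(0.92073825)/2.0301 = 0.040678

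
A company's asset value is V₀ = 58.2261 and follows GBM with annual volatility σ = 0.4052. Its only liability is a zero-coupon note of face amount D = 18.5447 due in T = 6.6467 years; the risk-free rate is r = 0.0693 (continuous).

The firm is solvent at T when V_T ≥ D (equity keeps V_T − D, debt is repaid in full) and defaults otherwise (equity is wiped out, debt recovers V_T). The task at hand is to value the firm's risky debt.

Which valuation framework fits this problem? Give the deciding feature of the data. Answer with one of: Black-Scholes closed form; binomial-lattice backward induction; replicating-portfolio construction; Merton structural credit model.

framework: Merton structural credit model

Key observation: the data describe a firm's assets (V₀ = 58.2261, GBM) and a single zero-coupon debt of face 18.5447, so credit quantities follow from equity-as-call in the structural model.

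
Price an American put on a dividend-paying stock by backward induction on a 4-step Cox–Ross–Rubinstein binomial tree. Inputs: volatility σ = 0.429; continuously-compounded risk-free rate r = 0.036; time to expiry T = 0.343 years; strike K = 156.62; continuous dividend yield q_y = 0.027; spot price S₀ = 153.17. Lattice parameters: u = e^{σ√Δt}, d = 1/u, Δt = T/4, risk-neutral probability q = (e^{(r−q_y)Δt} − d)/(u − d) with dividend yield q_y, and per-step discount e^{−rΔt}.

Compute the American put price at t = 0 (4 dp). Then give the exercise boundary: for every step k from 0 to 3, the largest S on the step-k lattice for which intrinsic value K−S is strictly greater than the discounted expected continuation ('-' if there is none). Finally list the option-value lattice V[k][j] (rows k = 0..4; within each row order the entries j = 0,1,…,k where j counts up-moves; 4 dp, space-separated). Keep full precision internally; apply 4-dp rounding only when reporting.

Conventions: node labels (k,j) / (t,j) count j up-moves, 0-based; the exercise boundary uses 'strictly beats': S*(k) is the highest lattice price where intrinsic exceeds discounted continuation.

price = 16.6484
boundary = - - 119.1400 135.0877
tree:
16.6484
25.4743 6.8727
37.4800 12.1949 0.9570
51.5449 21.5323 1.8170 0.0000
63.9495 37.4800 3.4500 0.0000 0.0000

Δt=0.08575  u=1.13386  d=0.88195  q=0.47170  discount=0.99692
step 4 (expiry): payoffs max(K−S,0) = 63.9495 37.4800 3.4500 0.0000 0.0000
step 3: (k=3,j=0): S=105.0751, K−S=51.5449, hold=51.3052 ⇒ V=51.5449 exercise | (k=3,j=1): S=135.0877, K−S=21.5323, hold=21.3620 ⇒ V=21.5323 exercise | (k=3,j=2): S=173.6728, K−S=0.0000, hold=1.8170 ⇒ V=1.8170 continue | (k=3,j=3): S=223.2790, K−S=0.0000, hold=0.0000 ⇒ V=0.0000 continue  boundary S*=135.0877
step 2: (k=2,j=0): S=119.1400, K−S=37.4800, hold=37.2728 ⇒ V=37.4800 exercise | (k=2,j=1): S=153.1700, K−S=3.4500, hold=12.1949 ⇒ V=12.1949 continue | (k=2,j=2): S=196.9200, K−S=0.0000, hold=0.9570 ⇒ V=0.9570 continue  boundary S*=119.1400
step 1: (k=1,j=0): S=135.0877, K−S=21.5323, hold=25.4743 ⇒ V=25.4743 continue | (k=1,j=1): S=173.6728, K−S=0.0000, hold=6.8727 ⇒ V=6.8727 continue  boundary S*=-
step 0: (k=0,j=0): S=153.1700, K−S=3.4500, hold=16.6484 ⇒ V=16.6484 continue  boundary S*=-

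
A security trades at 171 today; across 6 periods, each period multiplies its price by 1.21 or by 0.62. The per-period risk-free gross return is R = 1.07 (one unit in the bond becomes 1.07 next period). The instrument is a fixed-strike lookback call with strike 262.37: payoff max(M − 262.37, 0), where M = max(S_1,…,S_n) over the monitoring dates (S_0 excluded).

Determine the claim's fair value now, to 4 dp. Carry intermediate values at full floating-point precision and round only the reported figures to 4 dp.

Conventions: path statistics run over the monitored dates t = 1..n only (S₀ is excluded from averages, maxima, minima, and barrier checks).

Risk-neutral up-probability p* = (R−d)/(u−d) = (1.07−0.62)/(1.21−0.62) = 0.7627; the claim prices as the p*-weighted sum of path payoffs discounted by R^6.
Enumerate all 2^6 = 64 price paths (U = up ×1.21, D = down ×0.62); each path with k up-moves has probability p*^k·(1−p*)^(6−k).
DDDDDD: M=106.0200, payoff=0.0000, prob=0.000179
UDDDDD: M=206.9100, payoff=0.0000, prob=0.000574
DUDDDD: M=128.2842, payoff=0.0000, prob=0.000574
UUDDDD: M=250.3611, payoff=0.0000, prob=0.001844
DDUDDD: M=106.0200, payoff=0.0000, prob=0.000574
UDUDDD: M=206.9100, payoff=0.0000, prob=0.001844
DUUDDD: M=155.2239, payoff=0.0000, prob=0.001844
UUUDDD: M=302.9369, payoff=40.5669, prob=0.005928
DDDUDD: M=106.0200, payoff=0.0000, prob=0.000574
UDDUDD: M=206.9100, payoff=0.0000, prob=0.001844
DUDUDD: M=128.2842, payoff=0.0000, prob=0.001844
UUDUDD: M=250.3611, payoff=0.0000, prob=0.005928
DDUUDD: M=106.0200, payoff=0.0000, prob=0.001844
UDUUDD: M=206.9100, payoff=0.0000, prob=0.005928
DUUUDD: M=187.8209, payoff=0.0000, prob=0.005928
UUUUDD: M=366.5537, payoff=104.1837, prob=0.019054
DDDDUD: M=106.0200, payoff=0.0000, prob=0.000574
UDDDUD: M=206.9100, payoff=0.0000, prob=0.001844
DUDDUD: M=128.2842, payoff=0.0000, prob=0.001844
UUDDUD: M=250.3611, payoff=0.0000, prob=0.005928
DDUDUD: M=106.0200, payoff=0.0000, prob=0.001844
UDUDUD: M=206.9100, payoff=0.0000, prob=0.005928
DUUDUD: M=155.2239, payoff=0.0000, prob=0.005928
UUUDUD: M=302.9369, payoff=40.5669, prob=0.019054
DDDUUD: M=106.0200, payoff=0.0000, prob=0.001844
UDDUUD: M=206.9100, payoff=0.0000, prob=0.005928
DUDUUD: M=128.2842, payoff=0.0000, prob=0.005928
UUDUUD: M=250.3611, payoff=0.0000, prob=0.019054
DDUUUD: M=116.4490, payoff=0.0000, prob=0.005928
UDUUUD: M=227.2633, payoff=0.0000, prob=0.019054
DUUUUD: M=227.2633, payoff=0.0000, prob=0.019054
UUUUUD: M=443.5300, payoff=181.1600, prob=0.061246
DDDDDU: M=106.0200, payoff=0.0000, prob=0.000574
UDDDDU: M=206.9100, payoff=0.0000, prob=0.001844
DUDDDU: M=128.2842, payoff=0.0000, prob=0.001844
UUDDDU: M=250.3611, payoff=0.0000, prob=0.005928
DDUDDU: M=106.0200, payoff=0.0000, prob=0.001844
UDUDDU: M=206.9100, payoff=0.0000, prob=0.005928
DUUDDU: M=155.2239, payoff=0.0000, prob=0.005928
UUUDDU: M=302.9369, payoff=40.5669, prob=0.019054
DDDUDU: M=106.0200, payoff=0.0000, prob=0.001844
UDDUDU: M=206.9100, payoff=0.0000, prob=0.005928
DUDUDU: M=128.2842, payoff=0.0000, prob=0.005928
UUDUDU: M=250.3611, payoff=0.0000, prob=0.019054
DDUUDU: M=106.0200, payoff=0.0000, prob=0.005928
UDUUDU: M=206.9100, payoff=0.0000, prob=0.019054
DUUUDU: M=187.8209, payoff=0.0000, prob=0.019054
UUUUDU: M=366.5537, payoff=104.1837, prob=0.061246
DDDDUU: M=106.0200, payoff=0.0000, prob=0.001844
UDDDUU: M=206.9100, payoff=0.0000, prob=0.005928
DUDDUU: M=128.2842, payoff=0.0000, prob=0.005928
UUDDUU: M=250.3611, payoff=0.0000, prob=0.019054
DDUDUU: M=106.0200, payoff=0.0000, prob=0.005928
UDUDUU: M=206.9100, payoff=0.0000, prob=0.019054
DUUDUU: M=155.2239, payoff=0.0000, prob=0.019054
UUUDUU: M=302.9369, payoff=40.5669, prob=0.061246
DDDUUU: M=106.0200, payoff=0.0000, prob=0.005928
UDDUUU: M=206.9100, payoff=0.0000, prob=0.019054
DUDUUU: M=140.9032, payoff=0.0000, prob=0.019054
UUDUUU: M=274.9886, payoff=12.6186, prob=0.061246
DDUUUU: M=140.9032, payoff=0.0000, prob=0.019054
UDUUUU: M=274.9886, payoff=12.6186, prob=0.061246
DUUUUU: M=274.9886, payoff=12.6186, prob=0.061246
UUUUUU: M=536.6713, payoff=274.3013, prob=0.196863
Price = Σ prob·payoff / R^6 = 80.050491 / 1.500730 = 53.3410

price = 53.3410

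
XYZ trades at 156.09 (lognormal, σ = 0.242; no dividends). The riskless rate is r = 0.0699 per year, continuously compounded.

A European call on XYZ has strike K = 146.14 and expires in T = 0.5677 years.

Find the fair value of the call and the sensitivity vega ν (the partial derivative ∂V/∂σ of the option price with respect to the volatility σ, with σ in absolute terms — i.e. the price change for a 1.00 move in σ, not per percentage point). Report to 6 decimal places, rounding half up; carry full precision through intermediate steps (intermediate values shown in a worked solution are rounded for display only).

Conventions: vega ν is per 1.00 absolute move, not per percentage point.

σ√T = 0.242·√0.5677 = 0.182337
d₁ = (ln(S/K) + (r+σ²/2)T) / (σ√T) = (ln(156.09/146.14) + (0.0699+0.242²/2)·0.5677) / 0.182337 = (0.065868 + 0.056306) / 0.182337 = 0.670041
d₂ = d₁ − σ√T = 0.670041 − 0.182337 = 0.487704
e^{−rT} = 0.961095
N(d₁) = 0.748584,  N(d₂) = 0.687120
Call price V = S·N(d₁) − K·e^{−rT}·N(d₂) = 116.846517 − 96.509071 = 20.337447
φ(d₁) = (1/√(2π))·e^{−d₁²/2} = 0.318728
ν = S·φ(d₁)·√T = 37.484799

price = 20.337447
ν = 37.484799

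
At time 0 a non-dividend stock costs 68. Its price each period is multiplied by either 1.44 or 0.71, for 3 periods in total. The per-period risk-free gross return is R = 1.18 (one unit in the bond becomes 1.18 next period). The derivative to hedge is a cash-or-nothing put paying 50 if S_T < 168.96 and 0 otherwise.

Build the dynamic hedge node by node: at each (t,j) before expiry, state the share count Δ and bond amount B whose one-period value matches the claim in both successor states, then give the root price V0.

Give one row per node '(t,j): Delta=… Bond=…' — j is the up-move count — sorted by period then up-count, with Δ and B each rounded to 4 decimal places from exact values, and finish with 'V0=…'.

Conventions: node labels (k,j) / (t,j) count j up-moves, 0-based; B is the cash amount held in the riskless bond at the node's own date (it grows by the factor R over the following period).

Arbitrage-free pricing uses the up-move probability p* = (R−d)/(u−d) = 0.6438, discounting each step at R = 1.18.
Terminal payoffs: V(3,0)=50.0000, V(3,1)=50.0000, V(3,2)=50.0000, V(3,3)=0.0000
(2,0): S=34.2788. Δ = (V_up−V_dn)/(S_up−S_dn) = (50.0000−50.0000)/(49.3615−24.3379) = 0.0000. V = [p*·50.0000 + (1−p*)·50.0000]/1.18 = 42.3729. B = V − Δ·S = 42.3729.
(2,1): S=69.5232. Δ = (V_up−V_dn)/(S_up−S_dn) = (50.0000−50.0000)/(100.1134−49.3615) = 0.0000. V = [p*·50.0000 + (1−p*)·50.0000]/1.18 = 42.3729. B = V − Δ·S = 42.3729.
(2,2): S=141.0048. Δ = (V_up−V_dn)/(S_up−S_dn) = (0.0000−50.0000)/(203.0469−100.1134) = -0.4858. V = [p*·0.0000 + (1−p*)·50.0000]/1.18 = 15.0917. B = V − Δ·S = 83.5849.
(1,0): S=48.2800. Δ = (V_up−V_dn)/(S_up−S_dn) = (42.3729−42.3729)/(69.5232−34.2788) = 0.0000. V = [p*·42.3729 + (1−p*)·42.3729]/1.18 = 35.9092. B = V − Δ·S = 35.9092.
(1,1): S=97.9200. Δ = (V_up−V_dn)/(S_up−S_dn) = (15.0917−42.3729)/(141.0048−69.5232) = -0.3817. V = [p*·15.0917 + (1−p*)·42.3729]/1.18 = 21.0240. B = V − Δ·S = 58.3954.
(0,0): S=68.0000. Δ = (V_up−V_dn)/(S_up−S_dn) = (21.0240−35.9092)/(97.9200−48.2800) = -0.2999. V = [p*·21.0240 + (1−p*)·35.9092]/1.18 = 22.3098. B = V − Δ·S = 42.7006.
Verification: the root portfolio costs Δ(0,0)·S0 + B(0,0) = 22.3098, matching V0.

(0,0): Delta=-0.2999 Bond=42.7006
(1,0): Delta=0.0000 Bond=35.9092
(1,1): Delta=-0.3817 Bond=58.3954
(2,0): Delta=0.0000 Bond=42.3729
(2,1): Delta=0.0000 Bond=42.3729
(2,2): Delta=-0.4858 Bond=83.5849
V0=22.3098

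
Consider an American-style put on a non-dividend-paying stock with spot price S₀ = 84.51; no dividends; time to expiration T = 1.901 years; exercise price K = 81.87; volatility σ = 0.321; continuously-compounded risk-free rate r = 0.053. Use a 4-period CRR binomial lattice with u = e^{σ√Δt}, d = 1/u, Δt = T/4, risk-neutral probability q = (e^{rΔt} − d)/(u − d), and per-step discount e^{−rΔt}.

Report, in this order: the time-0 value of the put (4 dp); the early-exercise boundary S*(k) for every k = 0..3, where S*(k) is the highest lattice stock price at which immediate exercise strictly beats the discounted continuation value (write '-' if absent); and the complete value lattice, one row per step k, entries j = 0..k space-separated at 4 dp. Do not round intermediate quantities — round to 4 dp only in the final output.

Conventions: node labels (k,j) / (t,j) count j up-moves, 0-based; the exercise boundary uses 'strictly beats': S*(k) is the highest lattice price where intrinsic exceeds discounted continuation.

price = 9.7662
boundary = - - 54.2870 67.7333
tree:
9.7662
16.7533 3.3328
27.5830 6.8640 0.0000
38.3599 14.1367 0.0000 0.0000
46.9974 27.5830 0.0000 0.0000 0.0000

Δt=0.47525  u=1.24769  d=0.80148  q=0.50207  discount=0.97513
step 4 (expiry): payoffs max(K−S,0) = 46.9974 27.5830 0.0000 0.0000 0.0000
step 3: (k=3,j=0): S=43.5101, K−S=38.3599, hold=36.3235 ⇒ V=38.3599 exercise | (k=3,j=1): S=67.7333, K−S=14.1367, hold=13.3928 ⇒ V=14.1367 exercise | (k=3,j=2): S=105.4421, K−S=0.0000, hold=0.0000 ⇒ V=0.0000 continue | (k=3,j=3): S=164.1444, K−S=0.0000, hold=0.0000 ⇒ V=0.0000 continue  boundary S*=67.7333
step 2: (k=2,j=0): S=54.2870, K−S=27.5830, hold=25.5466 ⇒ V=27.5830 exercise | (k=2,j=1): S=84.5100, K−S=0.0000, hold=6.8640 ⇒ V=6.8640 continue | (k=2,j=2): S=131.5588, K−S=0.0000, hold=0.0000 ⇒ V=0.0000 continue  boundary S*=54.2870
step 1: (k=1,j=0): S=67.7333, K−S=14.1367, hold=16.7533 ⇒ V=16.7533 continue | (k=1,j=1): S=105.4421, K−S=0.0000, hold=3.3328 ⇒ V=3.3328 continue  boundary S*=-
step 0: (k=0,j=0): S=84.5100, K−S=0.0000, hold=9.7662 ⇒ V=9.7662 continue  boundary S*=-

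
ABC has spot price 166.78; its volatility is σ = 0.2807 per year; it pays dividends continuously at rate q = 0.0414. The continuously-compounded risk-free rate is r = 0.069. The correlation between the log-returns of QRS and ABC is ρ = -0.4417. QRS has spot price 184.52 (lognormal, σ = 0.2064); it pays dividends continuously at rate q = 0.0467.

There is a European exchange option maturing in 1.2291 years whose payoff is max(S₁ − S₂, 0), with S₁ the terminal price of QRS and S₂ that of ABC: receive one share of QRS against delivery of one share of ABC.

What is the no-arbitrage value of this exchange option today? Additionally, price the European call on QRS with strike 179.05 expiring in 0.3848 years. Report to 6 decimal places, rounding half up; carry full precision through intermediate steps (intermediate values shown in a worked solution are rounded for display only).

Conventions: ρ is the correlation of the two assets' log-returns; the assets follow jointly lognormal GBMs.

exchange price = 38.784686
price(QRS call K=179.05) = 12.923210

σ_eff = √(σ₁² + σ₂² − 2ρσ₁σ₂) = √(0.2064² + 0.2807² − 2·-0.4417·0.2064·0.2807) = 0.415421
d₁ = (ln(S₁/S₂) + (q₂ − q₁ + σ_eff²/2)T) / (σ_eff√T) = (ln(184.52/166.78) + (0.0414 − 0.0467 + 0.086287)·1.2291) / 0.460555 = 0.435613
d₂ = d₁ − σ_eff√T = 0.435613 − 0.460555 = -0.024943
N(d₁) = 0.668441,  N(d₂) = 0.490050
V = S₁·e^{−q₁T}·N(d₁) − S₂·e^{−q₂T}·N(d₂) = 116.460461 − 77.675775 = 38.784686
[vanilla: QRS call K=179.05]
σ√T = 0.2064·√0.3848 = 0.128035
d₁ = (ln(S/K) + (r−q+σ²/2)T) / (σ√T) = (ln(184.52/179.05) + (0.069−0.0467+0.2064²/2)·0.3848) / 0.128035 = (0.030093 + 0.016777) / 0.128035 = 0.366075
d₂ = d₁ − σ√T = 0.366075 − 0.128035 = 0.238040
e^{−rT} = 0.973798
e^{−qT} = 0.982190
N(d₁) = 0.642845,  N(d₂) = 0.594075
price = S·e^{−qT}·N(d₁) − K·e^{−rT}·N(d₂) = 116.505284 − 103.582074 = 12.923210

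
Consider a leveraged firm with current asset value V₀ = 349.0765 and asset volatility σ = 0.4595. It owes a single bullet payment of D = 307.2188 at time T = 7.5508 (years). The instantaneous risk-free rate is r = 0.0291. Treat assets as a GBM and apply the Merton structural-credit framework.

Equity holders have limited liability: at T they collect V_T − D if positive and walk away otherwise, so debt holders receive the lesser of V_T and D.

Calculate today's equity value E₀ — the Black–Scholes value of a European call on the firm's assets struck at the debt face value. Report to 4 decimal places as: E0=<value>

Equity is a call on the firm's assets struck at D = 307.2188:
d₁ = [ln(V₀/D) + (r + σ²/2)T] / (σ√T)
   = [ln(349.0765/307.2188) + (0.0291 + 0.5·0.4595²)·7.5508] / (0.4595·√7.5508)
   = [0.127731 + 1.016867] / 1.262647 = 0.906507
d₂ = d₁ − σ√T = 0.906507 − 1.262647 = -0.356140
N(d₁) = 0.817666,  N(d₂) = 0.360868,  e^(−rT) = 0.802737
E₀ = V₀·N(d₁) − D·e^(−rT)·N(d₂)
   = 349.0765·0.817666 − 307.2188·0.802737·0.360868 = 196.432336

E0=196.4323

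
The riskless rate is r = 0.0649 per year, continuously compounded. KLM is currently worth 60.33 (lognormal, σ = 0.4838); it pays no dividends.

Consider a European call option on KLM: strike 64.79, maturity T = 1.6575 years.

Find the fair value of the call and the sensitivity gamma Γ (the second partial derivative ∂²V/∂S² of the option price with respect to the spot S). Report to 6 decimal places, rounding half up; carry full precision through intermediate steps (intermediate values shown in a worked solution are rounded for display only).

σ√T = 0.4838·√1.6575 = 0.622863
d₁ = (ln(S/K) + (r+σ²/2)T) / (σ√T) = (ln(60.33/64.79) + (0.0649+0.4838²/2)·1.6575) / 0.622863 = (-0.071322 + 0.301551) / 0.622863 = 0.369631
d₂ = d₁ − σ√T = 0.369631 − 0.622863 = -0.253233
e^{−rT} = 0.898012
N(d₁) = 0.644171,  N(d₂) = 0.400044
Call price V = S·N(d₁) − K·e^{−rT}·N(d₂) = 38.862842 − 23.275454 = 15.587388
φ(d₁) = (1/√(2π))·e^{−d₁²/2} = 0.372599
Γ = φ(d₁) / (S·σ·√T) = 0.009916

price = 15.587388
Γ = 0.009916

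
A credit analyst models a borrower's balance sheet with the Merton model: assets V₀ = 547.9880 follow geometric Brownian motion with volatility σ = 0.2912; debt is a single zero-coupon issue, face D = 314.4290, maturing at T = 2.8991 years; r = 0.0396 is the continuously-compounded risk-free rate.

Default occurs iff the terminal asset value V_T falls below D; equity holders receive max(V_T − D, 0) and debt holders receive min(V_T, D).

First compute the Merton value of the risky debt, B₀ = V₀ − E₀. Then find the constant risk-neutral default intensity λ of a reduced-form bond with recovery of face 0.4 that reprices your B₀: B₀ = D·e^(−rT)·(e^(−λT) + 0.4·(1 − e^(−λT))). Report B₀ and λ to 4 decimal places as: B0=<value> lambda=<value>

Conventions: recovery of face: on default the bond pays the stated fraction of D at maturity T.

With assets at 547.9880 and a single debt payment of 314.4290 at 2.8991 years:
d₁ = [ln(V₀/D) + (r + σ²/2)T] / (σ√T)
   = [ln(547.9880/314.4290) + (0.0396 + 0.5·0.2912²)·2.8991] / (0.2912·√2.8991)
   = [0.555495 + 0.237722] / 0.495819 = 1.599814
d₂ = d₁ − σ√T = 1.599814 − 0.495819 = 1.103995
N(d₁) = 0.945180,  N(d₂) = 0.865202,  e^(−rT) = 0.891541
E₀ = V₀·N(d₁) − D·e^(−rT)·N(d₂)
   = 547.9880·0.945180 − 314.4290·0.891541·0.865202 = 275.408436
B₀ = V₀ − E₀ = 547.9880 − 275.408436 = 272.579564
e^(−λT) = (B₀·e^(rT)/D − 0.4)/(1 − 0.4) = (272.5796·1.121654/314.4290 − 0.4)/0.6 = 0.95394293
λ = −ln(0.95394293)/2.8991 = 0.016264

B0=272.5796 lambda=0.0163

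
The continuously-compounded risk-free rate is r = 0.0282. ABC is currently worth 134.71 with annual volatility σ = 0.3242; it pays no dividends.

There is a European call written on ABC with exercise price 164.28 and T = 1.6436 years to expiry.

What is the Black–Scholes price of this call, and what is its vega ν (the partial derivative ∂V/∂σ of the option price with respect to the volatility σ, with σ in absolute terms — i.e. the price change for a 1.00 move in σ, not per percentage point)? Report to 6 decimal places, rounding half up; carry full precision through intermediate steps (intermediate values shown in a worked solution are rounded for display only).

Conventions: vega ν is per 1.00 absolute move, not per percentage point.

σ√T = 0.3242·√1.6436 = 0.415634
d₁ = (ln(S/K) + (r+σ²/2)T) / (σ√T) = (ln(134.71/164.28) + (0.0282+0.3242²/2)·1.6436) / 0.415634 = (-0.198448 + 0.132725) / 0.415634 = -0.158126
d₂ = d₁ − σ√T = -0.158126 − 0.415634 = -0.573760
e^{−rT} = 0.954708
N(d₁) = 0.437179,  N(d₂) = 0.283065
Call price V = S·N(d₁) − K·e^{−rT}·N(d₂) = 58.892339 − 44.395768 = 14.496570
φ(d₁) = (1/√(2π))·e^{−d₁²/2} = 0.393986
ν = S·φ(d₁)·√T = 68.042215

price = 14.496570
ν = 68.042215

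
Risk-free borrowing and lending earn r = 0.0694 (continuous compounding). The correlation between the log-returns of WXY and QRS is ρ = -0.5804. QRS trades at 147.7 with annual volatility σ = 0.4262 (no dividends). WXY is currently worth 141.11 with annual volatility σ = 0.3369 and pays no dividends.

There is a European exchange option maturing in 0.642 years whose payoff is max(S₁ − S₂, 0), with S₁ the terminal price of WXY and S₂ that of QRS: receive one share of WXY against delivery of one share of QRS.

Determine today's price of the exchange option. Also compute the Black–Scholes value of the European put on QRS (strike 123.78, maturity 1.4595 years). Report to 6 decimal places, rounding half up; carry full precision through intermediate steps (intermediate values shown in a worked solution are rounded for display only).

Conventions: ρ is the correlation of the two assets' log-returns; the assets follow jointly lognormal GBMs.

exchange price = 27.796658
price(QRS put K=123.78) = 12.084784

σ_eff = √(σ₁² + σ₂² − 2ρσ₁σ₂) = √(0.3369² + 0.4262² − 2·-0.5804·0.3369·0.4262) = 0.679576
d₁ = (ln(S₁/S₂) + (q₂ − q₁ + σ_eff²/2)T) / (σ_eff√T) = (ln(141.11/147.7) + (0.0 − 0.0 + 0.230912)·0.642) / 0.544510 = 0.188430
d₂ = d₁ − σ_eff√T = 0.188430 − 0.544510 = -0.356080
N(d₁) = 0.574730,  N(d₂) = 0.360890
V = S₁·e^{−q₁T}·N(d₁) − S₂·e^{−q₂T}·N(d₂) = 81.100175 − 53.303517 = 27.796658
[vanilla: QRS put K=123.78]
σ√T = 0.4262·√1.4595 = 0.514891
d₁ = (ln(S/K) + (r+σ²/2)T) / (σ√T) = (ln(147.7/123.78) + (0.0694+0.4262²/2)·1.4595) / 0.514891 = (0.176677 + 0.233846) / 0.514891 = 0.797301
d₂ = d₁ − σ√T = 0.797301 − 0.514891 = 0.282410
e^{−rT} = 0.903672
N(−d₁) = 0.212638,  N(−d₂) = 0.388815
price = K·e^{−rT}·N(−d₂) − S·N(−d₁) = 43.491443 − 31.406659 = 12.084784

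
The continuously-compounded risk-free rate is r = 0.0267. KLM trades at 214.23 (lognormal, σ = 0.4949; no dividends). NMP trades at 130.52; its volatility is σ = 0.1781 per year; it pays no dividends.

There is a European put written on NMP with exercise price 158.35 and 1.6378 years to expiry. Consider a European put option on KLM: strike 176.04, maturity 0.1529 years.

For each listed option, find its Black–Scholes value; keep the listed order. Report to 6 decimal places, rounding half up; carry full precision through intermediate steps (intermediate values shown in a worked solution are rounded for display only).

price(NMP put K=158.35) = 25.967464
price(KLM put K=176.04) = 2.909367

[NMP put K=158.35]
σ√T = 0.1781·√1.6378 = 0.227926
d₁ = (ln(S/K) + (r+σ²/2)T) / (σ√T) = (ln(130.52/158.35) + (0.0267+0.1781²/2)·1.6378) / 0.227926 = (-0.193281 + 0.069704) / 0.227926 = -0.542179
d₂ = d₁ − σ√T = -0.542179 − 0.227926 = -0.770105
e^{−rT} = 0.957213
N(−d₁) = 0.706152,  N(−d₂) = 0.779381
price = K·e^{−rT}·N(−d₂) − S·N(−d₁) = 118.134480 − 92.167016 = 25.967464
[KLM put K=176.04]
σ√T = 0.4949·√0.1529 = 0.193518
d₁ = (ln(S/K) + (r+σ²/2)T) / (σ√T) = (ln(214.23/176.04) + (0.0267+0.4949²/2)·0.1529) / 0.193518 = (0.196339 + 0.022807) / 0.193518 = 1.132432
d₂ = d₁ − σ√T = 1.132432 − 0.193518 = 0.938915
e^{−rT} = 0.995926
N(−d₁) = 0.128726,  N(−d₂) = 0.173887
price = K·e^{−rT}·N(−d₂) − S·N(−d₁) = 30.486408 − 27.577041 = 2.909367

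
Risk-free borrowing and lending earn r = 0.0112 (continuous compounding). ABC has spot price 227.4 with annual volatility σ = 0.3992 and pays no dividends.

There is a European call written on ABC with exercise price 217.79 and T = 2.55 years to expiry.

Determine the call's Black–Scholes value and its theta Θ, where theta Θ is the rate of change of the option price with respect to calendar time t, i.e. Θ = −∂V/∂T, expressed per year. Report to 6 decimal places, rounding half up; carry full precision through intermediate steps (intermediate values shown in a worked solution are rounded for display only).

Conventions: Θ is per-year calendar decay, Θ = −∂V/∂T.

price = 63.104802
Θ = -11.324079

σ√T = 0.3992·√2.55 = 0.637471
d₁ = (ln(S/K) + (r+σ²/2)T) / (σ√T) = (ln(227.4/217.79) + (0.0112+0.3992²/2)·2.55) / 0.637471 = (0.043179 + 0.231745) / 0.637471 = 0.431273
d₂ = d₁ − σ√T = 0.431273 − 0.637471 = -0.206198
e^{−rT} = 0.971844
N(d₁) = 0.666865,  N(d₂) = 0.418318
Call price V = S·N(d₁) − K·e^{−rT}·N(d₂) = 151.645108 − 88.540307 = 63.104802
φ(d₁) = (1/√(2π))·e^{−d₁²/2} = 0.363514
Θ = −S·φ(d₁)·σ/(2√T) − r·K·e^{−rT}·N(d₂) = −10.332428 − 0.991651 = -11.324079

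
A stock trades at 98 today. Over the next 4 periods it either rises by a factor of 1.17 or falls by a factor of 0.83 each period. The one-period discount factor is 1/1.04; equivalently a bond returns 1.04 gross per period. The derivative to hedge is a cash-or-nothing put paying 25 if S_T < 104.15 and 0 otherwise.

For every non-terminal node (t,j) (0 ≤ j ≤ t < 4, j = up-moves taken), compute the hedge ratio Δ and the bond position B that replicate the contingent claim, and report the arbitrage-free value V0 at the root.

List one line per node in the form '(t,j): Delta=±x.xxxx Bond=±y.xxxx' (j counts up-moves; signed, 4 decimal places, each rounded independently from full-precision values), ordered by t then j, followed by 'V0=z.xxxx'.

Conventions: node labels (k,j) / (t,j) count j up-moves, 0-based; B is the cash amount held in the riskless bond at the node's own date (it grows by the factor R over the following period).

(0,0): Delta=-0.2919 Bond=39.1630
(1,0): Delta=-0.3188 Bond=42.9225
(1,1): Delta=-0.2800 Bond=39.3720
(2,0): Delta=0.0000 Bond=23.1139
(2,1): Delta=-0.4589 Bond=57.9647
(2,2): Delta=-0.2015 Bond=30.4120
(3,0): Delta=0.0000 Bond=24.0385
(3,1): Delta=0.0000 Bond=24.0385
(3,2): Delta=-0.6604 Bond=82.7206
(3,3): Delta=0.0000 Bond=0.0000
V0=10.5590

Arbitrage-free pricing uses the up-move probability p* = (R−d)/(u−d) = 0.6176, discounting each step at R = 1.04.
Terminal payoffs: V(4,0)=25.0000, V(4,1)=25.0000, V(4,2)=25.0000, V(4,3)=0.0000, V(4,4)=0.0000
  t=3,j=0: stock 56.0351 → up 65.5611 (V=25.0000), down 46.5092 (V=25.0000). Price 24.0385; hedge Δ=0.0000, bond B=24.0385.
  t=3,j=1: stock 78.9893 → up 92.4175 (V=25.0000), down 65.5611 (V=25.0000). Price 24.0385; hedge Δ=0.0000, bond B=24.0385.
  t=3,j=2: stock 111.3463 → up 130.2752 (V=0.0000), down 92.4175 (V=25.0000). Price 9.1912; hedge Δ=-0.6604, bond B=82.7206.
  t=3,j=3: stock 156.9581 → up 183.6409 (V=0.0000), down 130.2752 (V=0.0000). Price 0.0000; hedge Δ=0.0000, bond B=0.0000.
  t=2,j=0: stock 67.5122 → up 78.9893 (V=24.0385), down 56.0351 (V=24.0385). Price 23.1139; hedge Δ=0.0000, bond B=23.1139.
  t=2,j=1: stock 95.1678 → up 111.3463 (V=9.1912), down 78.9893 (V=24.0385). Price 14.2962; hedge Δ=-0.4589, bond B=57.9647.
  t=2,j=2: stock 134.1522 → up 156.9581 (V=0.0000), down 111.3463 (V=9.1912). Price 3.3791; hedge Δ=-0.2015, bond B=30.4120.
  t=1,j=0: stock 81.3400 → up 95.1678 (V=14.2962), down 67.5122 (V=23.1139). Price 16.9882; hedge Δ=-0.3188, bond B=42.9225.
  t=1,j=1: stock 114.6600 → up 134.1522 (V=3.3791), down 95.1678 (V=14.2962). Price 7.2628; hedge Δ=-0.2800, bond B=39.3720.
  t=0,j=0: stock 98.0000 → up 114.6600 (V=7.2628), down 81.3400 (V=16.9882). Price 10.5590; hedge Δ=-0.2919, bond B=39.1630.
Verification: the root portfolio costs Δ(0,0)·S0 + B(0,0) = 10.5590, matching V0.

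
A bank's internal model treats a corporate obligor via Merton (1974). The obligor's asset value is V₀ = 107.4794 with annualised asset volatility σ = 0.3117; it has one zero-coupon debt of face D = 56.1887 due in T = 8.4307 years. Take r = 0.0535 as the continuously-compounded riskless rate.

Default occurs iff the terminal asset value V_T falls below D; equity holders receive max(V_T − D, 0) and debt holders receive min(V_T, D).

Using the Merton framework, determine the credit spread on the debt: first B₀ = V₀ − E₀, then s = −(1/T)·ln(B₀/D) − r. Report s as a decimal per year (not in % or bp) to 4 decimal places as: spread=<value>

Equity is a call on the firm's assets struck at D = 56.1887:
d₁ = [ln(V₀/D) + (r + σ²/2)T] / (σ√T)
   = [ln(107.4794/56.1887) + (0.0535 + 0.5·0.3117²)·8.4307] / (0.3117·√8.4307)
   = [0.648584 + 0.860593] / 0.905042 = 1.667521
d₂ = d₁ − σ√T = 1.667521 − 0.905042 = 0.762479
N(d₁) = 0.952295,  N(d₂) = 0.777113,  e^(−rT) = 0.636964
E₀ = V₀·N(d₁) − D·e^(−rT)·N(d₂)
   = 107.4794·0.952295 − 56.1887·0.636964·0.777113 = 74.539045
B₀ = V₀ − E₀ = 107.4794 − 74.539045 = 32.940355
spread = −(1/T)·ln(B₀/D) − r = −(1/8.4307)·ln(32.940355/56.1887) − 0.0535 = 0.00984197

spread=0.0098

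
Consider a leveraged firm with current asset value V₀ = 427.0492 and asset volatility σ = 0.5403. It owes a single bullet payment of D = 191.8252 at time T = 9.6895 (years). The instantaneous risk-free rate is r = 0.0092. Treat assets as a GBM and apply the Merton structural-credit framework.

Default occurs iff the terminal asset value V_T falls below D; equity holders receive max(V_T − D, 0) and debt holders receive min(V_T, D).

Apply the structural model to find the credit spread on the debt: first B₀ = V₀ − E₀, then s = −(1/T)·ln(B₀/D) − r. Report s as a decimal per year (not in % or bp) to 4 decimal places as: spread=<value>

spread=0.0553

Equity is a call on the firm's assets struck at D = 191.8252:
d₁ = [ln(V₀/D) + (r + σ²/2)T] / (σ√T)
   = [ln(427.0492/191.8252) + (0.0092 + 0.5·0.5403²)·9.6895] / (0.5403·√9.6895)
   = [0.800315 + 1.503443] / 1.681844 = 1.369781
d₂ = d₁ − σ√T = 1.369781 − 1.681844 = -0.312063
N(d₁) = 0.914622,  N(d₂) = 0.377496,  e^(−rT) = 0.914714
E₀ = V₀·N(d₁) − D·e^(−rT)·N(d₂)
   = 427.0492·0.914622 − 191.8252·0.914714·0.377496 = 324.351238
B₀ = V₀ − E₀ = 427.0492 − 324.351238 = 102.697962
spread = −(1/T)·ln(B₀/D) − r = −(1/9.6895)·ln(102.697962/191.8252) − 0.0092 = 0.05528137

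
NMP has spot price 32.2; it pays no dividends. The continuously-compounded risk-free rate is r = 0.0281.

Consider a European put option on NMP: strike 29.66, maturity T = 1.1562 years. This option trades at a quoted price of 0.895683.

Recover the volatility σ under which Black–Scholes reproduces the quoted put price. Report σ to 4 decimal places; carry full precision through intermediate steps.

At σ = 0.1701 the Black–Scholes value reproduces the quote:
σ√T = 0.1701·√1.1562 = 0.182903
d₁ = (ln(S/K) + (r+σ²/2)T) / (σ√T) = (ln(32.2/29.66) + (0.0281+0.1701²/2)·1.1562) / 0.182903 = (0.082167 + 0.049216) / 0.182903 = 0.718321
d₂ = d₁ − σ√T = 0.718321 − 0.182903 = 0.535418
e^{−rT} = 0.968033
N(−d₁) = 0.236280,  N(−d₂) = 0.296180
V = K·e^{−rT}·N(−d₂) − S·N(−d₁) = 8.503888 − 7.608204 = 0.895683 (matching the quote); vega is positive throughout, so no other σ reproduces this price

sigma = 0.1701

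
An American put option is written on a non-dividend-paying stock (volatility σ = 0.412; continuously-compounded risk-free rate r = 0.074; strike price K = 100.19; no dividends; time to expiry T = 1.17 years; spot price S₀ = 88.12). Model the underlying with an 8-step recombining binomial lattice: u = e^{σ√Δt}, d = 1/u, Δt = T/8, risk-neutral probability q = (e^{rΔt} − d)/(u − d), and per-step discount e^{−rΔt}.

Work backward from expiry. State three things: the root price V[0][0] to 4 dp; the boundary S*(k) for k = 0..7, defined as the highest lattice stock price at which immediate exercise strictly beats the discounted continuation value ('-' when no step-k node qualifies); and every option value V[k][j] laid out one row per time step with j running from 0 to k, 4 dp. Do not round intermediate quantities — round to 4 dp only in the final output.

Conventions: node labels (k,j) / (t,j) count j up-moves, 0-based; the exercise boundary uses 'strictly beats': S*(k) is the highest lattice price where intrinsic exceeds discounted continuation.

Δt=0.14625, u=1.17065, d=0.85423, q=0.49508, disc=e^(-rΔt)=0.98924
k=8 terminal: V=max(K-S,0) → 75.2063 65.9518 53.2692 35.8887 12.0700 0.0000 0.0000 0.0000 0.0000
k=7: j=0 S=29.2471 intr=70.9429 cont=69.8644 V=70.9429[EX]; j=1 S=40.0809 intr=60.1091 cont=59.0306 V=60.1091[EX]; j=2 S=54.9278 intr=45.2622 cont=44.1837 V=45.2622[EX]; j=3 S=75.2744 intr=24.9156 cont=23.8372 V=24.9156[EX]; j=4 S=103.1577 intr=0.0000 cont=6.0288 V=6.0288[hold]; j=5 S=141.3697 intr=0.0000 cont=0.0000 V=0.0000[hold]; j=6 S=193.7363 intr=0.0000 cont=0.0000 V=0.0000[hold]; j=7 S=265.5007 intr=0.0000 cont=0.0000 V=0.0000[hold]  S*(7)=75.2744
k=6: j=0 S=34.2382 intr=65.9518 cont=64.8734 V=65.9518[EX]; j=1 S=46.9208 intr=53.2692 cont=52.1908 V=53.2692[EX]; j=2 S=64.3013 intr=35.8887 cont=34.8102 V=35.8887[EX]; j=3 S=88.1200 intr=12.0700 cont=15.3976 V=15.3976[hold]; j=4 S=120.7617 intr=0.0000 cont=3.0113 V=3.0113[hold]; j=5 S=165.4946 intr=0.0000 cont=0.0000 V=0.0000[hold]; j=6 S=226.7975 intr=0.0000 cont=0.0000 V=0.0000[hold]  S*(6)=64.3013
k=5: j=0 S=40.0809 intr=60.1091 cont=59.0306 V=60.1091[EX]; j=1 S=54.9278 intr=45.2622 cont=44.1837 V=45.2622[EX]; j=2 S=75.2744 intr=24.9156 cont=25.4669 V=25.4669[hold]; j=3 S=103.1577 intr=0.0000 cont=9.1657 V=9.1657[hold]; j=4 S=141.3697 intr=0.0000 cont=1.5041 V=1.5041[hold]; j=5 S=193.7363 intr=0.0000 cont=0.0000 V=0.0000[hold]  S*(5)=54.9278
k=4: j=0 S=46.9208 intr=53.2692 cont=52.1908 V=53.2692[EX]; j=1 S=64.3013 intr=35.8887 cont=35.0802 V=35.8887[EX]; j=2 S=88.1200 intr=12.0700 cont=17.2092 V=17.2092[hold]; j=3 S=120.7617 intr=0.0000 cont=5.3147 V=5.3147[hold]; j=4 S=165.4946 intr=0.0000 cont=0.7513 V=0.7513[hold]  S*(4)=64.3013
k=3: j=0 S=54.9278 intr=45.2622 cont=44.1837 V=45.2622[EX]; j=1 S=75.2744 intr=24.9156 cont=26.3541 V=26.3541[hold]; j=2 S=103.1577 intr=0.0000 cont=11.1986 V=11.1986[hold]; j=3 S=141.3697 intr=0.0000 cont=3.0226 V=3.0226[hold]  S*(3)=54.9278
k=2: j=0 S=64.3013 intr=35.8887 cont=35.5147 V=35.8887[EX]; j=1 S=88.1200 intr=12.0700 cont=18.6480 V=18.6480[hold]; j=2 S=120.7617 intr=0.0000 cont=7.0739 V=7.0739[hold]  S*(2)=64.3013
k=1: j=0 S=75.2744 intr=24.9156 cont=27.0588 V=27.0588[hold]; j=1 S=103.1577 intr=0.0000 cont=12.7788 V=12.7788[hold]  S*(1)=-
k=0: j=0 S=88.1200 intr=12.0700 cont=19.7739 V=19.7739[hold]  S*(0)=-

price = 19.7739
boundary = - - 64.3013 54.9278 64.3013 54.9278 64.3013 75.2744
tree:
19.7739
27.0588 12.7788
35.8887 18.6480 7.0739
45.2622 26.3541 11.1986 3.0226
53.2692 35.8887 17.2092 5.3147 0.7513
60.1091 45.2622 25.4669 9.1657 1.5041 0.0000
65.9518 53.2692 35.8887 15.3976 3.0113 0.0000 0.0000
70.9429 60.1091 45.2622 24.9156 6.0288 0.0000 0.0000 0.0000
75.2063 65.9518 53.2692 35.8887 12.0700 0.0000 0.0000 0.0000 0.0000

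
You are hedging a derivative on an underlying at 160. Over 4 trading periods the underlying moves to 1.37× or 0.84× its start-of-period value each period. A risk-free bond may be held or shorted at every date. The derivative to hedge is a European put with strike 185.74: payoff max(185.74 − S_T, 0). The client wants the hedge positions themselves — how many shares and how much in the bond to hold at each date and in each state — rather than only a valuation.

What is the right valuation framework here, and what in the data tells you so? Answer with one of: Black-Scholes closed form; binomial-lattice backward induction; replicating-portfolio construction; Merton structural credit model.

framework: replicating-portfolio construction

Key observation: a price alone would not answer the question — the per-node share/bond construction on the spot-160, 1.37/0.84 tree is required, and only the replicating-portfolio method yields it.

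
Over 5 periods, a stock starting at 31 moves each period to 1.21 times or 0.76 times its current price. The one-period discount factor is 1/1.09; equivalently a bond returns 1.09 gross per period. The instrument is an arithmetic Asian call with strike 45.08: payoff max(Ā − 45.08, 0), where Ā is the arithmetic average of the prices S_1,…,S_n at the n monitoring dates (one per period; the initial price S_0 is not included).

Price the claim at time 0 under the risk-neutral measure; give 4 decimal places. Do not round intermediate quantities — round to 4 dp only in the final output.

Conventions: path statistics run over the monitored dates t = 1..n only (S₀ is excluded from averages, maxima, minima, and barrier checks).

Risk-neutral up-probability p* = (R−d)/(u−d) = (1.09−0.76)/(1.21−0.76) = 0.7333; the claim prices as the p*-weighted sum of path payoffs discounted by R^5.
Enumerate all 2^5 = 32 price paths (U = up ×1.21, D = down ×0.76); each path with k up-moves has probability p*^k·(1−p*)^(5−k).
DDDDD: Ā=14.6553, payoff=0.0000, prob=0.001348
UDDDD: Ā=23.3327, payoff=0.0000, prob=0.003708
DUDDD: Ā=20.5427, payoff=0.0000, prob=0.003708
UUDDD: Ā=32.7061, payoff=0.0000, prob=0.010198
DDUDD: Ā=18.4223, payoff=0.0000, prob=0.003708
UDUDD: Ā=29.3302, payoff=0.0000, prob=0.010198
DUUDD: Ā=26.5402, payoff=0.0000, prob=0.010198
UUUDD: Ā=42.2549, payoff=0.0000, prob=0.028044
DDDUD: Ā=16.8108, payoff=0.0000, prob=0.003708
UDDUD: Ā=26.7646, payoff=0.0000, prob=0.010198
DUDUD: Ā=23.9746, payoff=0.0000, prob=0.010198
UUDUD: Ā=38.1700, payoff=0.0000, prob=0.028044
DDUUD: Ā=21.8542, payoff=0.0000, prob=0.010198
UDUUD: Ā=34.7941, payoff=0.0000, prob=0.028044
DUUUD: Ā=32.0041, payoff=0.0000, prob=0.028044
UUUUD: Ā=50.9539, payoff=5.8739, prob=0.077121
DDDDU: Ā=15.5861, payoff=0.0000, prob=0.003708
UDDDU: Ā=24.8146, payoff=0.0000, prob=0.010198
DUDDU: Ā=22.0246, payoff=0.0000, prob=0.010198
UUDDU: Ā=35.0655, payoff=0.0000, prob=0.028044
DDUDU: Ā=19.9042, payoff=0.0000, prob=0.010198
UDUDU: Ā=31.6896, payoff=0.0000, prob=0.028044
DUUDU: Ā=28.8996, payoff=0.0000, prob=0.028044
UUUDU: Ā=46.0113, payoff=0.9313, prob=0.077121
DDDUU: Ā=18.2927, payoff=0.0000, prob=0.010198
UDDUU: Ā=29.1240, payoff=0.0000, prob=0.028044
DUDUU: Ā=26.3340, payoff=0.0000, prob=0.028044
UUDUU: Ā=41.9264, payoff=0.0000, prob=0.077121
DDUUU: Ā=24.2136, payoff=0.0000, prob=0.028044
UDUUU: Ā=38.5505, payoff=0.0000, prob=0.077121
DUUUU: Ā=35.7605, payoff=0.0000, prob=0.077121
UUUUU: Ā=56.9346, payoff=11.8546, prob=0.212084
Price = Σ prob·payoff / R^5 = 3.038984 / 1.538624 = 1.9751

price = 1.9751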